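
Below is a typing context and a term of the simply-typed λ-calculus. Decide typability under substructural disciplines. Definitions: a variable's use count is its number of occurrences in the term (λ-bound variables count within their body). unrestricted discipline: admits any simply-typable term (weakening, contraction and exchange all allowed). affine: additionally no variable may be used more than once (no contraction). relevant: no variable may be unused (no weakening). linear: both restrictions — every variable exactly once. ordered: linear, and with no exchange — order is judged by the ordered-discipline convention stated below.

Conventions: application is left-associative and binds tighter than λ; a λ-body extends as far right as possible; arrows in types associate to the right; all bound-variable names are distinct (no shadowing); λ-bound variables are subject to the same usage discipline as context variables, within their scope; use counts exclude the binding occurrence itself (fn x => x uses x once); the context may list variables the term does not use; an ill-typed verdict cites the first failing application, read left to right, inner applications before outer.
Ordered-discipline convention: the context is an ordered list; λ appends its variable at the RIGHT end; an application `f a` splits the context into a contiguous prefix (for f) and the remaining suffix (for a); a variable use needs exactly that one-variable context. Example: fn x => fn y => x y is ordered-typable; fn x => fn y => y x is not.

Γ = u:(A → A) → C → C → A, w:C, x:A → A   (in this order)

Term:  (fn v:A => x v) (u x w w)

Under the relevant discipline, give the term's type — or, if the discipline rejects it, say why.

term : A
variable uses: u=1; w=2; x=2; v (λ-bound)=1
uses in reading order: x, v, u, x, w, w
typing: well-typed at A
across the five disciplines: ordered ✗ | linear ✗ | affine ✗ | relevant ✓ | unrestricted ✓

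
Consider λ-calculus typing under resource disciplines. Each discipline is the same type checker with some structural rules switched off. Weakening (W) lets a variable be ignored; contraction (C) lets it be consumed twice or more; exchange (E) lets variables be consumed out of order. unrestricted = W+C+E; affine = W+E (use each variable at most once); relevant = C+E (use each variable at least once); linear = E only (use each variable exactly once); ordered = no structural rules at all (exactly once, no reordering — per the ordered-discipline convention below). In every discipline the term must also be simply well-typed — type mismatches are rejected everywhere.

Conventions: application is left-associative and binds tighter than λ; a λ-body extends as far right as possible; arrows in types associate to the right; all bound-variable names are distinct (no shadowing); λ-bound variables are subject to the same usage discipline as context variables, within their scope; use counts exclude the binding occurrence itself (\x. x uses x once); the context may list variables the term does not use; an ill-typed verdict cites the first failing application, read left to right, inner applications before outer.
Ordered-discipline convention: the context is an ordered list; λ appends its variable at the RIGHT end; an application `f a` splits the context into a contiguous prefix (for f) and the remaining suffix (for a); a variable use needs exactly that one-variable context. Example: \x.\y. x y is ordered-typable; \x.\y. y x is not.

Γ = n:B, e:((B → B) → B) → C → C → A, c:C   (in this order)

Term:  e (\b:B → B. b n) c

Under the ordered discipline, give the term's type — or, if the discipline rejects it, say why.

not well-typed under ordered — use order e, b, n, c needs exchange
usage: n: 1×; e: 1×; c: 1×; b (bound): 1×
use order (left to right): e, b, n, c
typing: well-typed — term : C → A
across the five disciplines: ordered ✗, linear ✓, affine ✓, relevant ✓, unrestricted ✓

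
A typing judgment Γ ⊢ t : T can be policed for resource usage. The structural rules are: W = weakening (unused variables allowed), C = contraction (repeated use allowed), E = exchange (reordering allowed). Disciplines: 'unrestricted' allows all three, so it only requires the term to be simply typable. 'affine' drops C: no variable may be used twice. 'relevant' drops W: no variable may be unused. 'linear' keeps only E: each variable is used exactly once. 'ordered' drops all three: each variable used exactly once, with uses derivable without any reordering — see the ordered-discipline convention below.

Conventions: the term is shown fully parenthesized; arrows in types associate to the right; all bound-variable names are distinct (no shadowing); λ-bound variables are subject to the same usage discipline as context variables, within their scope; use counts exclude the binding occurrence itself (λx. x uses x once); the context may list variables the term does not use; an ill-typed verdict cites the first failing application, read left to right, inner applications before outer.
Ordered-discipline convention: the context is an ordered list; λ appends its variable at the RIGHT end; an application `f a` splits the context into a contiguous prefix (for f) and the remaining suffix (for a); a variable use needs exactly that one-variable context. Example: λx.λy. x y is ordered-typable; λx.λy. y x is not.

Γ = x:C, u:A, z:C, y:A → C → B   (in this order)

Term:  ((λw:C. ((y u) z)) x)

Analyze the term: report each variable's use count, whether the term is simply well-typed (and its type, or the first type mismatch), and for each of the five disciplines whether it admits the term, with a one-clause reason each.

variable uses: x: 1×; u: 1×; z: 1×; y: 1×; w (bound): 0×
left-to-right use order: y, u, z, x
typing: well-typed at B
ordered: ✗, needs weakening: w unused
linear: ✗, needs weakening: w unused
affine: ✓, none of x, u, z, y, w used more than once
relevant: ✗, needs weakening: w unused
unrestricted: ✓, type-checks (B) and nothing is barred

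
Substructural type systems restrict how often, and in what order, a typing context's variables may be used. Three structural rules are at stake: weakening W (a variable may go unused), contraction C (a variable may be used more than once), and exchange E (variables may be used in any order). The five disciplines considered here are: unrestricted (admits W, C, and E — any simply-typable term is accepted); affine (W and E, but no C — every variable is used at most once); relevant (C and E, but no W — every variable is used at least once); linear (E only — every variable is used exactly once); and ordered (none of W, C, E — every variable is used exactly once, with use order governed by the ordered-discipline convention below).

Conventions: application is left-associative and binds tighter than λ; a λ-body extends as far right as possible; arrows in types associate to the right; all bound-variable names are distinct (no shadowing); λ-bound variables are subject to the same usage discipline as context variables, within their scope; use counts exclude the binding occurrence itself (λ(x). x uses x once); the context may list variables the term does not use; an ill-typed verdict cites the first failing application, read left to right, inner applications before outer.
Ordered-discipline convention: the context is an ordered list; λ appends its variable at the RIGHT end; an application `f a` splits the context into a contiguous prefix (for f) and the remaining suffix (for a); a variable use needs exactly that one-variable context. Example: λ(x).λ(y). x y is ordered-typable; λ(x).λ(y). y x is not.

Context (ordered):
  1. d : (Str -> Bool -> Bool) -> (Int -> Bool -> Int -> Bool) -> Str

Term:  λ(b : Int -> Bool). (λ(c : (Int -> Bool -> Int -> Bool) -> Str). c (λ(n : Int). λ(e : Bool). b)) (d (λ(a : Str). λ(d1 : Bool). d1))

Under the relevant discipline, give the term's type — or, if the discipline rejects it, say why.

not well-typed under relevant — unused: n, e, a — weakening required
usage: d=1, b (λ-bound)=1, c (λ-bound)=1, n (λ-bound)=0, e (λ-bound)=0, a (λ-bound)=0, d1 (λ-bound)=1
order of uses: c, b, d, d1
typing: well-typed — term : (Int -> Bool) -> Str
summary: ordered ✗; linear ✗; affine ✓; relevant ✗; unrestricted ✓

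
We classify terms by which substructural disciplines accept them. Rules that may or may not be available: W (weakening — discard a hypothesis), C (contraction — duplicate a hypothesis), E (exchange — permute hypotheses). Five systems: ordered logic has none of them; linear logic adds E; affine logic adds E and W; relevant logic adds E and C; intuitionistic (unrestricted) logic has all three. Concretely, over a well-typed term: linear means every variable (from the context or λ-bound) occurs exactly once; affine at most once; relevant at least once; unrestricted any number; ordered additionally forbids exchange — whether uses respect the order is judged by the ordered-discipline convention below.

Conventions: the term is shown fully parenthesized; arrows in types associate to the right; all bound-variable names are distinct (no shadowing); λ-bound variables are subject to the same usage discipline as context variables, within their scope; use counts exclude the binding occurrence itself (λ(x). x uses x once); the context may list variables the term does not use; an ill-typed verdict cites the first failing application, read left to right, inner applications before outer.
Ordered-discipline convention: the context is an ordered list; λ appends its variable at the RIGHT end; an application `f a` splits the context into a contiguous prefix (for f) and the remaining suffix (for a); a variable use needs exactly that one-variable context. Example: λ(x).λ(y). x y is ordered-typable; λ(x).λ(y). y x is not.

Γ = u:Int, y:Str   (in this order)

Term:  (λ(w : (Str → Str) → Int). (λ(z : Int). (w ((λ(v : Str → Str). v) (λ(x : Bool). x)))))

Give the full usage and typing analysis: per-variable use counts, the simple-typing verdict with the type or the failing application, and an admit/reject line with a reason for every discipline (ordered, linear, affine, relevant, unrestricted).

usage: u=0; y=0; w (λ-bound)=1; z (λ-bound)=0; v (λ-bound)=1; x (λ-bound)=1
order of uses: w, v, x
typing: ill-typed: a function awaiting Str → Str gets Bool → Bool
ordered: ✗ — the type mismatch rejects it
linear: ✗ — not simply typable
affine: ✗ — fails simple typing
relevant: ✗ — a type mismatch blocks all five
unrestricted: ✗ — the type mismatch rejects it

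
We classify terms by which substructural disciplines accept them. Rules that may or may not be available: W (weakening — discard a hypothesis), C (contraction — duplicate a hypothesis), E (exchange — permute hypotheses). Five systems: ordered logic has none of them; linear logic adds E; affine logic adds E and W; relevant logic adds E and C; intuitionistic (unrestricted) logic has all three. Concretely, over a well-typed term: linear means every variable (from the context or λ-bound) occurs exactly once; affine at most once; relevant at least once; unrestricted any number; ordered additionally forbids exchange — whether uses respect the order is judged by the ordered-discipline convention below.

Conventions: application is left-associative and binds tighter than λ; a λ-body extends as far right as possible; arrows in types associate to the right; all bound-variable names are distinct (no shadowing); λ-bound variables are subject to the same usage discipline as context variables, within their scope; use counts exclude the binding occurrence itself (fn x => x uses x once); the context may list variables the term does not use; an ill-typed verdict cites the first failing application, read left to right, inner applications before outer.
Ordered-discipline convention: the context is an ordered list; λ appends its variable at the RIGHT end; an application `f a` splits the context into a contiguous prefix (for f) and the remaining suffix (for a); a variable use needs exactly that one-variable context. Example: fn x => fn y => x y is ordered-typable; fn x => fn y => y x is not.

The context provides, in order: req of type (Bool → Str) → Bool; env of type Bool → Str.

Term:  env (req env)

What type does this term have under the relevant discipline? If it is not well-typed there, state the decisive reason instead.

term : Str
use counts: req ×1; env ×2
use order (left to right): env, req, env
typing: ✓ — Str
per-discipline verdicts: ordered ✗; linear ✗; affine ✗; relevant ✓; unrestricted ✓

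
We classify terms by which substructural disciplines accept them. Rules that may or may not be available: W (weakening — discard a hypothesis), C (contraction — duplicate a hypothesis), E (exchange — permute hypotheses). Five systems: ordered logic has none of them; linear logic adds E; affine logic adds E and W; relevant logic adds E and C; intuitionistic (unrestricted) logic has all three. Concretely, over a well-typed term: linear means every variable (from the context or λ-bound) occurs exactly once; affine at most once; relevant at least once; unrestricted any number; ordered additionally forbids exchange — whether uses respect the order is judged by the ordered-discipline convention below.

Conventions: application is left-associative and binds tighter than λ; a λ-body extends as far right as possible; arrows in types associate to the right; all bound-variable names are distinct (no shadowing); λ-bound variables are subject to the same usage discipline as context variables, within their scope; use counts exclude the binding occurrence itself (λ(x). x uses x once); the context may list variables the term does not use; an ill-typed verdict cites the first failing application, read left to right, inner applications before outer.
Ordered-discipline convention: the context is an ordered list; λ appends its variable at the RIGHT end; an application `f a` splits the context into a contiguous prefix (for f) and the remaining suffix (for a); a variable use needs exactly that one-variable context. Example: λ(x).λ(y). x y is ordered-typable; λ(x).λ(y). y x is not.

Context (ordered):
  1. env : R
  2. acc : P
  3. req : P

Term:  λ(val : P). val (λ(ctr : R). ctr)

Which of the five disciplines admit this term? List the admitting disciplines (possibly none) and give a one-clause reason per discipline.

admitted in: none
counts: env: 0, acc: 0, req: 0, val (bound): 1, ctr (bound): 1
left-to-right use order: val, ctr
typing: ill-typed: can't apply a value of type P
ordered ✗ (a type mismatch blocks all five)
linear ✗ (the type mismatch rejects it)
affine ✗ (not simply typable)
relevant ✗ (fails simple typing)
unrestricted ✗ (a type mismatch blocks all five)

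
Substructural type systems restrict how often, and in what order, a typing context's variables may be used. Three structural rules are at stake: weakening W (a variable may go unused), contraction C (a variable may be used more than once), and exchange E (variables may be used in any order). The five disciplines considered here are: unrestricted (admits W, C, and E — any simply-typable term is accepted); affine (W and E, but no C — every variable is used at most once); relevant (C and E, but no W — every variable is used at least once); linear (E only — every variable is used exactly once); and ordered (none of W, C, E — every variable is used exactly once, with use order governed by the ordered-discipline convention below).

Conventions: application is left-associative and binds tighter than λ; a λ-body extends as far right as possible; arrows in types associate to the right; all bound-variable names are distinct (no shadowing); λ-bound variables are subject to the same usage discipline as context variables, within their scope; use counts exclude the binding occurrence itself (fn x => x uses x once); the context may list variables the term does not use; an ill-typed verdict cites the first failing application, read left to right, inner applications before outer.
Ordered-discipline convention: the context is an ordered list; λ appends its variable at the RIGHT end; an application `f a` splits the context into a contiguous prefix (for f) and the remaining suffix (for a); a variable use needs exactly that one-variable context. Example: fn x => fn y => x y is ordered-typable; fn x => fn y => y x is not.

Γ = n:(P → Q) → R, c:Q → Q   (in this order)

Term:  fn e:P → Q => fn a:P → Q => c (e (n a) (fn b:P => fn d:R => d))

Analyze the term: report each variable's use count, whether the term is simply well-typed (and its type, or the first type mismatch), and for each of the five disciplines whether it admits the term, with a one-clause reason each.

counts: n=1, c=1, e (λ-bound)=1, a (λ-bound)=1, b (λ-bound)=0, d (λ-bound)=1
uses in reading order: c, e, n, a, d
typing: ill-typed: an application expects P but receives R
ordered ✗ (the type mismatch rejects it)
linear ✗ (not simply typable)
affine ✗ (fails simple typing)
relevant ✗ (a type mismatch blocks all five)
unrestricted ✗ (the type mismatch rejects it)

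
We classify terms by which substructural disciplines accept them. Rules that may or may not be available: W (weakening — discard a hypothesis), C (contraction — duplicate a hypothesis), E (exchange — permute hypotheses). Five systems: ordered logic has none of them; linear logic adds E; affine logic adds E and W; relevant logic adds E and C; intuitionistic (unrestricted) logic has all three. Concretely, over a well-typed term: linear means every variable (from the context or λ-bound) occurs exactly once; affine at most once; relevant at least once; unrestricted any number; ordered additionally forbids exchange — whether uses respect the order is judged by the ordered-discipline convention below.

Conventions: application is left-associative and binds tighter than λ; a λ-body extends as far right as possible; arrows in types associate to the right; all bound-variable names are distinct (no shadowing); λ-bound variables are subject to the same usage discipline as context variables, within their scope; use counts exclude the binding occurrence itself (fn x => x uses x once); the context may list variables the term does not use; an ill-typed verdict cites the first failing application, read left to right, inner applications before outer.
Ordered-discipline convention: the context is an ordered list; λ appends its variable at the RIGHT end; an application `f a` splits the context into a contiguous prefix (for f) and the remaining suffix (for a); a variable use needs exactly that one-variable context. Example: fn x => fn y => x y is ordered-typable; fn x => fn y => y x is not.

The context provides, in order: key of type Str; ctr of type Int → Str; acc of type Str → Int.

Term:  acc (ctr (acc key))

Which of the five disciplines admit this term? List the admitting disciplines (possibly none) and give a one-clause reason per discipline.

admitted in: relevant, unrestricted
counts: key=1; ctr=1; acc=2
order of uses: acc, ctr, acc, key
typing: well-typed at Int
ordered: ✗, repeated use of acc ×2
linear: ✗, repeated use of acc ×2
affine: ✗, repeated use of acc ×2
relevant: ✓, key, ctr, acc: all used, weakening unneeded
unrestricted: ✓, well-typed at Int; no restrictions here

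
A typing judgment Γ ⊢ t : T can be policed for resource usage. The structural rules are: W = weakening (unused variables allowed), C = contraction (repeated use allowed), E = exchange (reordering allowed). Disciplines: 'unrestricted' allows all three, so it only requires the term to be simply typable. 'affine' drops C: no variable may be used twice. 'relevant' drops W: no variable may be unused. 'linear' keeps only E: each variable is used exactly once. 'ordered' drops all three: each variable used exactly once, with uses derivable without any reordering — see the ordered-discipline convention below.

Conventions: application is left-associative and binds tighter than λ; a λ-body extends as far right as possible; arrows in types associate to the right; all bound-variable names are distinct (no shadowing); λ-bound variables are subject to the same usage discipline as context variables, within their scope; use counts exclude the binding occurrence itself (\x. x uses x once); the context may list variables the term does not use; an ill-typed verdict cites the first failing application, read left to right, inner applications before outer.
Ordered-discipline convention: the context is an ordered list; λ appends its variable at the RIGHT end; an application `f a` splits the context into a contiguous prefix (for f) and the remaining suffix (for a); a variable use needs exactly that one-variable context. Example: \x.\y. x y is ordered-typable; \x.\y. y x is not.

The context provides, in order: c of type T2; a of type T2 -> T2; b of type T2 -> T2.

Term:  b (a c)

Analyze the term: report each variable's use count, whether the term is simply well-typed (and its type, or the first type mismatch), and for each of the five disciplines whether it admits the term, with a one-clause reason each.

usage: c: 1, a: 1, b: 1
order of uses: b, a, c
typing: well-typed at T2
ordered ✗ (use order b, a, c needs exchange)
linear ✓ (single use per variable (c, a, b))
affine ✓ (c, a, b: no repeats, contraction unneeded)
relevant ✓ (every one of c, a, b appears)
unrestricted ✓ (typability at T2 is all that's needed)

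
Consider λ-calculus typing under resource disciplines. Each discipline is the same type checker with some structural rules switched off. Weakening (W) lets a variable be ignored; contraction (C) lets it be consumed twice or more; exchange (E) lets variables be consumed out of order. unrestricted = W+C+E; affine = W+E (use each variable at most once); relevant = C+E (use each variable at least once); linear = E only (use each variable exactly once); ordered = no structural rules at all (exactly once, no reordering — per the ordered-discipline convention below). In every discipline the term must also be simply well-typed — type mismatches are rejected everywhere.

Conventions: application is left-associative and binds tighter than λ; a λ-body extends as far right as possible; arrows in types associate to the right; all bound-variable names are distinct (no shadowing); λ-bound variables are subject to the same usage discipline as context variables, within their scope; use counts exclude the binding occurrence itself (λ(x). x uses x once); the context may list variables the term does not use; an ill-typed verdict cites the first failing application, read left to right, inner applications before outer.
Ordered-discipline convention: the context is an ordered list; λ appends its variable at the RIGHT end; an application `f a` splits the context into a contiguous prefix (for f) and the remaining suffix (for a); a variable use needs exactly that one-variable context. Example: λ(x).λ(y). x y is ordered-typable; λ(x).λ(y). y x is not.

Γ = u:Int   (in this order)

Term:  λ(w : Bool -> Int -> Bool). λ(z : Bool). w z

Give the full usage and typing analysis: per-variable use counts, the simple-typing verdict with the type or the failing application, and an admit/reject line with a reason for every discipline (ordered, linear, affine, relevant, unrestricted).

usage: u ×0, w [bound] ×1, z [bound] ×1
use order (left to right): w, z
typing: the term checks, with type (Bool -> Int -> Bool) -> Bool -> Int -> Bool
ordered ✗ (unused: u — weakening required)
linear ✗ (unused: u — weakening required)
affine ✓ (u, w, z: no repeats, contraction unneeded)
relevant ✗ (unused: u — weakening required)
unrestricted ✓ (type-checks ((Bool -> Int -> Bool) -> Bool -> Int -> Bool) and nothing is barred)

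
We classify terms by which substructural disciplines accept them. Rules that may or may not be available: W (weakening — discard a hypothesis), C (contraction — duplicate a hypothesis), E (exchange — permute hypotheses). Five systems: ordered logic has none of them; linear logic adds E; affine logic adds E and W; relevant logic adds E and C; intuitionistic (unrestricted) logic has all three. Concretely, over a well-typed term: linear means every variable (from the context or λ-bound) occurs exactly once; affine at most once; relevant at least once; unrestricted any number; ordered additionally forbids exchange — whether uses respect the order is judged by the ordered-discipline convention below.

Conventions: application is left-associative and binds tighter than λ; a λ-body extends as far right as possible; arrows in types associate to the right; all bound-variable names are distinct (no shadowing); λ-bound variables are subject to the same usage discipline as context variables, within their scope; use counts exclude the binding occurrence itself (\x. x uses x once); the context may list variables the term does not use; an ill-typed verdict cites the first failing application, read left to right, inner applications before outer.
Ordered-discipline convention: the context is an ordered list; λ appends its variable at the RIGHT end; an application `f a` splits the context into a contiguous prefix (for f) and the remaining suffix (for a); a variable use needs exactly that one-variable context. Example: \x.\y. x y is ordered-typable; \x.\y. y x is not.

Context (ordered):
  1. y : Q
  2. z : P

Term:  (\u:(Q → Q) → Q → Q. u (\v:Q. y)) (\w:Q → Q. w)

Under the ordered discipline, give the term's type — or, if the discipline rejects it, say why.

not well-typed under ordered — unused: z, v — weakening required
counts: y: 1×; z: 0×; u (λ-bound): 1×; v (λ-bound): 0×; w (λ-bound): 1×
order of uses: u, y, w
typing: well-typed at Q → Q
across the five disciplines: ordered ✗ | linear ✗ | affine ✓ | relevant ✗ | unrestricted ✓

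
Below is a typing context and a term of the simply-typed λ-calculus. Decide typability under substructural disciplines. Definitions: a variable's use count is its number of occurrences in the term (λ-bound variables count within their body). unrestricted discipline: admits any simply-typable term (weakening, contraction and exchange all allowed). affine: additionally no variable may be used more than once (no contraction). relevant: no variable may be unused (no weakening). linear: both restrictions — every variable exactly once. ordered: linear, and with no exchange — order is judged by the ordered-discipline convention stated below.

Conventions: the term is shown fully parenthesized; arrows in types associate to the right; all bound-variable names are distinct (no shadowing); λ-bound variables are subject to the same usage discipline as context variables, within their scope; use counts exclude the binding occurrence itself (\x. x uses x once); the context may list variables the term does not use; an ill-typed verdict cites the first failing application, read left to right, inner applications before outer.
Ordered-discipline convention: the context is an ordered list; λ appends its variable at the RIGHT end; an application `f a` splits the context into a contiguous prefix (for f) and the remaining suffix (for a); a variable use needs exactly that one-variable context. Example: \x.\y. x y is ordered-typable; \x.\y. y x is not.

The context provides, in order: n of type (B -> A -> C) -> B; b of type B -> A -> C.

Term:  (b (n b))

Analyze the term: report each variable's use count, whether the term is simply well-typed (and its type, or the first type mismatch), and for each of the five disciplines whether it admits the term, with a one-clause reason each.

usage: n: 1, b: 2
use order (left to right): b, n, b
typing: ✓ — A -> C
ordered: ✗ — needs contraction — b ×2
linear: ✗ — needs contraction — b ×2
affine: ✗ — needs contraction — b ×2
relevant: ✓ — none of n, b goes unused
unrestricted: ✓ — type-checks (A -> C) and nothing is barred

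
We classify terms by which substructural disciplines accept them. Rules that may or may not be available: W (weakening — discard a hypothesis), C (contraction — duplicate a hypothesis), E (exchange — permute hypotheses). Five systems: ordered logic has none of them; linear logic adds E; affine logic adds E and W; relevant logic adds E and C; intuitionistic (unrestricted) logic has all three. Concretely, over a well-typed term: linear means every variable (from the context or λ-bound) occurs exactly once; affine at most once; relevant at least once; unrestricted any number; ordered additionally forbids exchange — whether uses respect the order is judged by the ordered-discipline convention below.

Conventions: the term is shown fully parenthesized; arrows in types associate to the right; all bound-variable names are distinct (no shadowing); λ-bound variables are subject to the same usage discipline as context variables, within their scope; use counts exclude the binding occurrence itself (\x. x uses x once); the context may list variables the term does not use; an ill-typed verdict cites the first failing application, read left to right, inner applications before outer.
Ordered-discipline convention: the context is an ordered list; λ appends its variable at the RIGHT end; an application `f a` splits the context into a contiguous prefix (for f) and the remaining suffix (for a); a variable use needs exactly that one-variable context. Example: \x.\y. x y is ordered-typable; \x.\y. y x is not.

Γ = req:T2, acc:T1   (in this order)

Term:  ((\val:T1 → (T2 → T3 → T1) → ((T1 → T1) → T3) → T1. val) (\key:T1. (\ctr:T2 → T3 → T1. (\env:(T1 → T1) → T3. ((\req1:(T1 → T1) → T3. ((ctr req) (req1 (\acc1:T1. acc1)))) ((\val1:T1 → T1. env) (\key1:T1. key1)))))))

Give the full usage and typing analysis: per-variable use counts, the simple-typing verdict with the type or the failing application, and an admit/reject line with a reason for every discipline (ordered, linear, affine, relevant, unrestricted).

use counts: req: 1; acc: 0; val (λ-bound): 1; key (λ-bound): 0; ctr (λ-bound): 1; env (λ-bound): 1; req1 (λ-bound): 1; acc1 (λ-bound): 1; val1 (λ-bound): 0; key1 (λ-bound): 1
left-to-right use order: val, ctr, req, req1, acc1, env, key1
typing: well-typed at T1 → (T2 → T3 → T1) → ((T1 → T1) → T3) → T1
ordered ✗ (unused: acc, key, val1 — weakening required)
linear ✗ (unused: acc, key, val1 — weakening required)
affine ✓ (req, acc, val, key, ctr, env, req1, acc1, val1, key1: no repeats, contraction unneeded)
relevant ✗ (unused: acc, key, val1 — weakening required)
unrestricted ✓ (simply typable at T1 → (T2 → T3 → T1) → ((T1 → T1) → T3) → T1; W, C, E all held)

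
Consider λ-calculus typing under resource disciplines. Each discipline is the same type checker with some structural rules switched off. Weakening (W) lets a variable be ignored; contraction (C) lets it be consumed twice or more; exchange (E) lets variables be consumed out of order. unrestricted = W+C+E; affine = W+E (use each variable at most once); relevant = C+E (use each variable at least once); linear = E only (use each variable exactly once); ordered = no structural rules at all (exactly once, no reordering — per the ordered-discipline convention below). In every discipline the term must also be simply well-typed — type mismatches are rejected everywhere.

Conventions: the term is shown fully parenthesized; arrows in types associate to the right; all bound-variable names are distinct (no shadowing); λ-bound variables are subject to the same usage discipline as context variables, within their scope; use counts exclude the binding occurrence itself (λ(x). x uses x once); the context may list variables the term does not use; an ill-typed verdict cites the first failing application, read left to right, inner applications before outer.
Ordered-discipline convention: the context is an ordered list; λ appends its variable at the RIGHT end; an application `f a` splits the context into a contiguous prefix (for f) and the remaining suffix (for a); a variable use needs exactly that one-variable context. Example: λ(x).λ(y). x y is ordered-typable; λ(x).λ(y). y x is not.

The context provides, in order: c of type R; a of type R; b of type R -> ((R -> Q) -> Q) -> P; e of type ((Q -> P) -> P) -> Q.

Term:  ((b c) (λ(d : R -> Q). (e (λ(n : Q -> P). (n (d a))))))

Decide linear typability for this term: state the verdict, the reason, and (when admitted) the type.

yes — each of c, a, b, e, d, n used exactly once; term : P
usage: c: 1; a: 1; b: 1; e: 1; d [bound]: 1; n [bound]: 1
order of uses: b, c, e, n, d, a
typing: the term checks, with type P
across the five disciplines: ordered ✗; linear ✓; affine ✓; relevant ✓; unrestricted ✓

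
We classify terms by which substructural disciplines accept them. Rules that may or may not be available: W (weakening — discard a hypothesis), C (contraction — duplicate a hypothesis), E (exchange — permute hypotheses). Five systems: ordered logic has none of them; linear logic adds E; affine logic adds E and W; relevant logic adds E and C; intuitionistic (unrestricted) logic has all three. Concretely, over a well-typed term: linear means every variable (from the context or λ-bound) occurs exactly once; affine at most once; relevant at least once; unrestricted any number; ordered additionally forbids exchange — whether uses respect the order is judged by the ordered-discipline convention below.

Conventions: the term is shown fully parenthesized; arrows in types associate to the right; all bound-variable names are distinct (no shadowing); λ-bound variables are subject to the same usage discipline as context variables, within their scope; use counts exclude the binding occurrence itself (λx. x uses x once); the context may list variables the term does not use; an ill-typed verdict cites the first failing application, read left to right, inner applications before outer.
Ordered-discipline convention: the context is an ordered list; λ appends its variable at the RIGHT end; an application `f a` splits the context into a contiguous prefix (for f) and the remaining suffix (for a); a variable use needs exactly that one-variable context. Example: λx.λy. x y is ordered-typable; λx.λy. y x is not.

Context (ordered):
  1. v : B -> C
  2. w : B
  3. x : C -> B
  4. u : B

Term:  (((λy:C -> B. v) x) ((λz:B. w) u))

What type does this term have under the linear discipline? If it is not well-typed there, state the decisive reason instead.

not well-typed under linear — needs weakening: y, z unused
usage: v: 1×, w: 1×, x: 1×, u: 1×, y (λ-bound): 0×, z (λ-bound): 0×
order of uses: v, x, w, u
typing: the term checks, with type C
all disciplines: ordered ✗ · linear ✗ · affine ✓ · relevant ✗ · unrestricted ✓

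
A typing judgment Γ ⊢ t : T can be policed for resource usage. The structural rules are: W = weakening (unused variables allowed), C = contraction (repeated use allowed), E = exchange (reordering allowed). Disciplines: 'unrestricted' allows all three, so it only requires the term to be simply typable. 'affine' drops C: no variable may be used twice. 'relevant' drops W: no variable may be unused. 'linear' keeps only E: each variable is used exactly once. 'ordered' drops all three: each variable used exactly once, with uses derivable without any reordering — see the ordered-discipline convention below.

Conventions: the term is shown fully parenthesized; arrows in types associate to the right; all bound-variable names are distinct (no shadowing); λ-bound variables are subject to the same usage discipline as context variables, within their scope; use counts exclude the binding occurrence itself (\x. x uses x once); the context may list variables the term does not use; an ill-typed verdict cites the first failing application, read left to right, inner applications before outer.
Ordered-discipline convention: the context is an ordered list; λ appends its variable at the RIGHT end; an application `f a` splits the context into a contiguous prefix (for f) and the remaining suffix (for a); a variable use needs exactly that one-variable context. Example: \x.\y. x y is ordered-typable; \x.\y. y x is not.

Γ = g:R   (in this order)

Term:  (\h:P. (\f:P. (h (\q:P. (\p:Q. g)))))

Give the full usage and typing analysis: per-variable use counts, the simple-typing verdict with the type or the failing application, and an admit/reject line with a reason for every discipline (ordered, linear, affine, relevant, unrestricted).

use counts: g: 1×; h (bound): 1×; f (bound): 0×; q (bound): 0×; p (bound): 0×
left-to-right use order: h, g
typing: ill-typed: non-function type P applied to an argument
ordered: ✗, a type mismatch blocks all five
linear: ✗, the type mismatch rejects it
affine: ✗, not simply typable
relevant: ✗, fails simple typing
unrestricted: ✗, a type mismatch blocks all five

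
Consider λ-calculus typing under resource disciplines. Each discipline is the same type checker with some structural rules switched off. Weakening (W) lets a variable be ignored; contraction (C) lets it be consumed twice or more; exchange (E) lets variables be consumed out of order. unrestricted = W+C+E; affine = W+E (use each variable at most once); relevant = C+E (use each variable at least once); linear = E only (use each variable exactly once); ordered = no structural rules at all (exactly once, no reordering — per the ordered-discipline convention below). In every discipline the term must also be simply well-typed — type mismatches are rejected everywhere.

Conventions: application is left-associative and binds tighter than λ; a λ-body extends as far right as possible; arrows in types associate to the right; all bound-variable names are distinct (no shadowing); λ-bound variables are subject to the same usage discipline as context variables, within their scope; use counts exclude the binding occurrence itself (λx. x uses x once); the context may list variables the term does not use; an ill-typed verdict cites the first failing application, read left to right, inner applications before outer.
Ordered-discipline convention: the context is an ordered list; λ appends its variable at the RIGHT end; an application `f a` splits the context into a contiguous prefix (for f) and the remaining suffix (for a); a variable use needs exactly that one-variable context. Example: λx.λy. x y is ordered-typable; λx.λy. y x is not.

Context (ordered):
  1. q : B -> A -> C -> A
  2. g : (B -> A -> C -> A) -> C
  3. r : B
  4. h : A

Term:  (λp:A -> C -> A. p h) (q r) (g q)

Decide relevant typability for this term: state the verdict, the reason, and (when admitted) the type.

yes — none of q, g, r, h, p goes unused; term : A
usage: q: 2, g: 1, r: 1, h: 1, p (λ-bound): 1
order of uses: p, h, q, r, g, q
typing: the term checks, with type A
summary: ordered ✗; linear ✗; affine ✗; relevant ✓; unrestricted ✓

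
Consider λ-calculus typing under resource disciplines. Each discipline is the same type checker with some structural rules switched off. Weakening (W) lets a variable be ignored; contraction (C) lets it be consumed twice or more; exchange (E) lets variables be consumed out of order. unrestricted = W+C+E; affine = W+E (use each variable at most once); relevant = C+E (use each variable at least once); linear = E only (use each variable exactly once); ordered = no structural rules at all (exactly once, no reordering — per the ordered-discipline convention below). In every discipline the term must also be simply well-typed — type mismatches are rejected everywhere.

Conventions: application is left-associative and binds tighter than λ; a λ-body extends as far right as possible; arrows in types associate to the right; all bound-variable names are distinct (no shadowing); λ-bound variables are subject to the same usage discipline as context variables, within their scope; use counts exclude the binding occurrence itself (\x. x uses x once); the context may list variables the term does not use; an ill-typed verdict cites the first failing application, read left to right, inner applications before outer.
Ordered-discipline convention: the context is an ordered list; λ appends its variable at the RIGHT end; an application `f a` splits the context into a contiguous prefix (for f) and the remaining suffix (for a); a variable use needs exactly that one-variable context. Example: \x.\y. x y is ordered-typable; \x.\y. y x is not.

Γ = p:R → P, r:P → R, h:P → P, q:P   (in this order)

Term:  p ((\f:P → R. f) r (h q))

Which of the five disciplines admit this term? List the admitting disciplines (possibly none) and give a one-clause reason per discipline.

admitted in: ordered, linear, affine, relevant, unrestricted
usage: p: 1×, r: 1×, h: 1×, q: 1×, f [bound]: 1×
left-to-right use order: p, f, r, h, q
typing: well-typed — term : P
ordered ✓ (single-use (p, r, h, q, f), ordered derivation ok)
linear ✓ (single use per variable (p, r, h, q, f))
affine ✓ (none of p, r, h, q, f used more than once)
relevant ✓ (at least one use each (p, r, h, q, f))
unrestricted ✓ (simply typable at P; W, C, E all held)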